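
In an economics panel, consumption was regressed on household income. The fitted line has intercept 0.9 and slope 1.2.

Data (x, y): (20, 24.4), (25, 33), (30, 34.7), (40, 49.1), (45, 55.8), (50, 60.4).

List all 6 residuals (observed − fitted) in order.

-0.5, 2.1, -2.2, 0.2, 0.9, -0.5

x=20: ŷ = 0.9 + 1.2·20 = 24.9; e = 24.4 − 24.9 = -0.5
x=25: ŷ = 0.9 + 1.2·25 = 30.9; e = 33 − 30.9 = 2.1
x=30: ŷ = 0.9 + 1.2·30 = 36.9; e = 34.7 − 36.9 = -2.2
x=40: ŷ = 0.9 + 1.2·40 = 48.9; e = 49.1 − 48.9 = 0.2
x=45: ŷ = 0.9 + 1.2·45 = 54.9; e = 55.8 − 54.9 = 0.9
x=50: ŷ = 0.9 + 1.2·50 = 60.9; e = 60.4 − 60.9 = -0.5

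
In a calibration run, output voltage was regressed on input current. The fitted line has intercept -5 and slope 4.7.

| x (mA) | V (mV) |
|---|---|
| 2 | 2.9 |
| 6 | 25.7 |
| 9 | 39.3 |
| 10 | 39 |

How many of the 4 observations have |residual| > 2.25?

2

x=2: V̂ = -5 + 4.7·2 = 4.4; e = 2.9 − 4.4 = -1.5
x=6: V̂ = -5 + 4.7·6 = 23.2; e = 25.7 − 23.2 = 2.5
x=9: V̂ = -5 + 4.7·9 = 37.3; e = 39.3 − 37.3 = 2
x=10: V̂ = -5 + 4.7·10 = 42; e = 39 − 42 = -3
|e| > 2.25: x=6 (|e|=2.5), x=10 (|e|=3) → 2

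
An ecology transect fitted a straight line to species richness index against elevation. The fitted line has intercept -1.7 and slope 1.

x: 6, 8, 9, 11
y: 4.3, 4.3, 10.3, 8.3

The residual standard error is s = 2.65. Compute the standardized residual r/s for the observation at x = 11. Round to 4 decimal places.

ŷ = -1.7 + 11 = 9.3
r = 8.3 − 9.3 = -1
r/s = -1 / 2.65 = -0.3774

-0.3774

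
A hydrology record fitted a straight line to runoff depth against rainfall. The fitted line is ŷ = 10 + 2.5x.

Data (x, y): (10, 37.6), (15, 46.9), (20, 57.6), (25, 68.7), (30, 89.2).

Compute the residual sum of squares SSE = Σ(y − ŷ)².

SSE = 44.96

x=10: ŷ = 10 + 2.5·10 = 35; e = 37.6 − 35 = 2.6
x=15: ŷ = 10 + 2.5·15 = 47.5; e = 46.9 − 47.5 = -0.6
x=20: ŷ = 10 + 2.5·20 = 60; e = 57.6 − 60 = -2.4
x=25: ŷ = 10 + 2.5·25 = 72.5; e = 68.7 − 72.5 = -3.8
x=30: ŷ = 10 + 2.5·30 = 85; e = 89.2 − 85 = 4.2
SSE = 6.76 + 0.36 + 5.76 + 14.44 + 17.64 = 44.96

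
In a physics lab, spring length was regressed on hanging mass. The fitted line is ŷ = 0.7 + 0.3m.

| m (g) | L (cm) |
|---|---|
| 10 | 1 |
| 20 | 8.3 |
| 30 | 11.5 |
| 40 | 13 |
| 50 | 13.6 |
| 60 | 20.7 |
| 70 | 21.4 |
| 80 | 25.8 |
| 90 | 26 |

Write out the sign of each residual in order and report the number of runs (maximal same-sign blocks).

7 runs

m=10: ŷ = 0.7 + 0.3·10 = 3.7; e = 1 − 3.7 = -2.7
m=20: ŷ = 0.7 + 0.3·20 = 6.7; e = 8.3 − 6.7 = 1.6
m=30: ŷ = 0.7 + 0.3·30 = 9.7; e = 11.5 − 9.7 = 1.8
m=40: ŷ = 0.7 + 0.3·40 = 12.7; e = 13 − 12.7 = 0.3
m=50: ŷ = 0.7 + 0.3·50 = 15.7; e = 13.6 − 15.7 = -2.1
m=60: ŷ = 0.7 + 0.3·60 = 18.7; e = 20.7 − 18.7 = 2
m=70: ŷ = 0.7 + 0.3·70 = 21.7; e = 21.4 − 21.7 = -0.3
m=80: ŷ = 0.7 + 0.3·80 = 24.7; e = 25.8 − 24.7 = 1.1
m=90: ŷ = 0.7 + 0.3·90 = 27.7; e = 26 − 27.7 = -1.7
Signs: − + + + − + − + −
Runs: −×1, +×3, −×1, +×1, −×1, +×1, −×1 → 7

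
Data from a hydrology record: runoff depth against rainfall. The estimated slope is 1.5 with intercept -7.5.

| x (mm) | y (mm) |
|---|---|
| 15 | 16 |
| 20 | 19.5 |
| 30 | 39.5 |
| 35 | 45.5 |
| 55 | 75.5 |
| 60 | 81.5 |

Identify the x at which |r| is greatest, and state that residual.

x = 20, r = -3

x=15: ŷ = -7.5 + 1.5·15 = 15; r = 16 − 15 = 1
x=20: ŷ = -7.5 + 1.5·20 = 22.5; r = 19.5 − 22.5 = -3
x=30: ŷ = -7.5 + 1.5·30 = 37.5; r = 39.5 − 37.5 = 2
x=35: ŷ = -7.5 + 1.5·35 = 45; r = 45.5 − 45 = 0.5
x=55: ŷ = -7.5 + 1.5·55 = 75; r = 75.5 − 75 = 0.5
x=60: ŷ = -7.5 + 1.5·60 = 82.5; r = 81.5 − 82.5 = -1
Largest |r| is 3 at x = 20, residual -3.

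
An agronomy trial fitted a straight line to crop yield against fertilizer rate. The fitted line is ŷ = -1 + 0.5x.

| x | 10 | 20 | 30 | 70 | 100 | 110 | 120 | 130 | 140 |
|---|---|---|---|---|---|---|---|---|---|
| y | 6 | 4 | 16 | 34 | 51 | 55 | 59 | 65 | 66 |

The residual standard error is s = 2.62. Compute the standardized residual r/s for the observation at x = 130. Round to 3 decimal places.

ŷ = -1 + 0.5·130 = 64
r = 65 − 64 = 1
r/s = 1 / 2.62 = 0.382

0.382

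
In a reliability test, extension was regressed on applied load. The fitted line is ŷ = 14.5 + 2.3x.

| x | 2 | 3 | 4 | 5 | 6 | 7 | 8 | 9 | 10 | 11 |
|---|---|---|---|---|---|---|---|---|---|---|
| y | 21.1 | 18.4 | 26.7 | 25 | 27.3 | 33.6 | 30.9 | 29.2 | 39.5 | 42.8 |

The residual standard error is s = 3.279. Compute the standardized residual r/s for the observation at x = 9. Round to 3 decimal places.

-1.830

ŷ = 14.5 + 2.3·9 = 35.2
r = 29.2 − 35.2 = -6
r/s = -6 / 3.279 = -1.830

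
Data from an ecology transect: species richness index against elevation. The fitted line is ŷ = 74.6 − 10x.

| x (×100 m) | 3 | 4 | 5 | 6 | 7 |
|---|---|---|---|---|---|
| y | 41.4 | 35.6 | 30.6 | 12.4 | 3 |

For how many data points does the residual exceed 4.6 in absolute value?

x=3: ŷ = 74.6 − 10·3 = 44.6; e = 41.4 − 44.6 = -3.2
x=4: ŷ = 74.6 − 10·4 = 34.6; e = 35.6 − 34.6 = 1
x=5: ŷ = 74.6 − 10·5 = 24.6; e = 30.6 − 24.6 = 6
x=6: ŷ = 74.6 − 10·6 = 14.6; e = 12.4 − 14.6 = -2.2
x=7: ŷ = 74.6 − 10·7 = 4.6; e = 3 − 4.6 = -1.6
|e| > 4.6: x=5 (|e|=6) → 1

1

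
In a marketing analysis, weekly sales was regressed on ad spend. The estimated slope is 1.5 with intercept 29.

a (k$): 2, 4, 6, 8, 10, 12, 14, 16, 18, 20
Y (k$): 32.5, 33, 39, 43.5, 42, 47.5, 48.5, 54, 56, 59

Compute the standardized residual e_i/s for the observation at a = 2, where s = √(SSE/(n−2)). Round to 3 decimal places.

a=2: ŷ = 29 + 1.5·2 = 32; e = 32.5 − 32 = 0.5
a=4: ŷ = 29 + 1.5·4 = 35; e = 33 − 35 = -2
a=6: ŷ = 29 + 1.5·6 = 38; e = 39 − 38 = 1
a=8: ŷ = 29 + 1.5·8 = 41; e = 43.5 − 41 = 2.5
a=10: ŷ = 29 + 1.5·10 = 44; e = 42 − 44 = -2
a=12: ŷ = 29 + 1.5·12 = 47; e = 47.5 − 47 = 0.5
a=14: ŷ = 29 + 1.5·14 = 50; e = 48.5 − 50 = -1.5
a=16: ŷ = 29 + 1.5·16 = 53; e = 54 − 53 = 1
a=18: ŷ = 29 + 1.5·18 = 56; e = 56 − 56 = 0
a=20: ŷ = 29 + 1.5·20 = 59; e = 59 − 59 = 0
SSE = 0.25 + 4 + 1 + 6.25 + 4 + 0.25 + 2.25 + 1 + 0 + 0 = 19
s = √(19/8) = 1.5411
e/s = 0.5 / 1.5411 = 0.324

0.324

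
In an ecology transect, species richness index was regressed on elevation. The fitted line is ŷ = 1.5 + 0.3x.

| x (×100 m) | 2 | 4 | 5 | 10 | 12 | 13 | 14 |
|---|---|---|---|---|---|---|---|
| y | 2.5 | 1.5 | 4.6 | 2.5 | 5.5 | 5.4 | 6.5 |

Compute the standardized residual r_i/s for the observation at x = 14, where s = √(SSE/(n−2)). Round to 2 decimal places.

x=2: ŷ = 1.5 + 0.3·2 = 2.1; r = 2.5 − 2.1 = 0.4
x=4: ŷ = 1.5 + 0.3·4 = 2.7; r = 1.5 − 2.7 = -1.2
x=5: ŷ = 1.5 + 0.3·5 = 3; r = 4.6 − 3 = 1.6
x=10: ŷ = 1.5 + 0.3·10 = 4.5; r = 2.5 − 4.5 = -2
x=12: ŷ = 1.5 + 0.3·12 = 5.1; r = 5.5 − 5.1 = 0.4
x=13: ŷ = 1.5 + 0.3·13 = 5.4; r = 5.4 − 5.4 = 0
x=14: ŷ = 1.5 + 0.3·14 = 5.7; r = 6.5 − 5.7 = 0.8
SSE = 0.16 + 1.44 + 2.56 + 4 + 0.16 + 0 + 0.64 = 8.96
s = √(8.96/5) = 1.33866
r/s = 0.8 / 1.33866 = 0.60

0.60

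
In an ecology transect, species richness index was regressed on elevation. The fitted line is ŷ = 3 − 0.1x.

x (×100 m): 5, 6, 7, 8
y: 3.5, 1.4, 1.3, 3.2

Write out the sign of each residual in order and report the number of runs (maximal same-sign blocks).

x=5: ŷ = 3 − 0.1·5 = 2.5; r = 3.5 − 2.5 = 1
x=6: ŷ = 3 − 0.1·6 = 2.4; r = 1.4 − 2.4 = -1
x=7: ŷ = 3 − 0.1·7 = 2.3; r = 1.3 − 2.3 = -1
x=8: ŷ = 3 − 0.1·8 = 2.2; r = 3.2 − 2.2 = 1
Signs: + − − +
Runs: +×1, −×2, +×1 → 3

3 runs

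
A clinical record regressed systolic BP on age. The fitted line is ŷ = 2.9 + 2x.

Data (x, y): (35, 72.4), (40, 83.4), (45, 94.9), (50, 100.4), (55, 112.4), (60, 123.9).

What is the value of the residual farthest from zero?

e = -2.5

x=35: ŷ = 2.9 + 2·35 = 72.9; e = 72.4 − 72.9 = -0.5
x=40: ŷ = 2.9 + 2·40 = 82.9; e = 83.4 − 82.9 = 0.5
x=45: ŷ = 2.9 + 2·45 = 92.9; e = 94.9 − 92.9 = 2
x=50: ŷ = 2.9 + 2·50 = 102.9; e = 100.4 − 102.9 = -2.5
x=55: ŷ = 2.9 + 2·55 = 112.9; e = 112.4 − 112.9 = -0.5
x=60: ŷ = 2.9 + 2·60 = 122.9; e = 123.9 − 122.9 = 1
Largest |e| is 2.5 at x = 50, residual -2.5.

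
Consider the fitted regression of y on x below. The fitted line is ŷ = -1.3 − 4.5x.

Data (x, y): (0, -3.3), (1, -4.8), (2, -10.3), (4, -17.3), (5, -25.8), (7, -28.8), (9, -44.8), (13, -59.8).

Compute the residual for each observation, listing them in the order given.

x=0: ŷ = -1.3 − 4.5·0 = -1.3; e = -3.3 − (-1.3) = -2
x=1: ŷ = -1.3 − 4.5·1 = -5.8; e = -4.8 − (-5.8) = 1
x=2: ŷ = -1.3 − 4.5·2 = -10.3; e = -10.3 − (-10.3) = 0
x=4: ŷ = -1.3 − 4.5·4 = -19.3; e = -17.3 − (-19.3) = 2
x=5: ŷ = -1.3 − 4.5·5 = -23.8; e = -25.8 − (-23.8) = -2
x=7: ŷ = -1.3 − 4.5·7 = -32.8; e = -28.8 − (-32.8) = 4
x=9: ŷ = -1.3 − 4.5·9 = -41.8; e = -44.8 − (-41.8) = -3
x=13: ŷ = -1.3 − 4.5·13 = -59.8; e = -59.8 − (-59.8) = 0

-2, 1, 0, 2, -2, 4, -3, 0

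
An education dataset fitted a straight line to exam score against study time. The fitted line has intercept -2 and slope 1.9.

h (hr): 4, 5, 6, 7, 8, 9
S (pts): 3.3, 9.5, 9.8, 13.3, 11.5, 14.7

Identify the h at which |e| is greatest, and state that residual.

h = 4, e = -2.3

h=4: ŷ = -2 + 1.9·4 = 5.6; e = 3.3 − 5.6 = -2.3
h=5: ŷ = -2 + 1.9·5 = 7.5; e = 9.5 − 7.5 = 2
h=6: ŷ = -2 + 1.9·6 = 9.4; e = 9.8 − 9.4 = 0.4
h=7: ŷ = -2 + 1.9·7 = 11.3; e = 13.3 − 11.3 = 2
h=8: ŷ = -2 + 1.9·8 = 13.2; e = 11.5 − 13.2 = -1.7
h=9: ŷ = -2 + 1.9·9 = 15.1; e = 14.7 − 15.1 = -0.4
Largest |e| is 2.3 at h = 4, residual -2.3.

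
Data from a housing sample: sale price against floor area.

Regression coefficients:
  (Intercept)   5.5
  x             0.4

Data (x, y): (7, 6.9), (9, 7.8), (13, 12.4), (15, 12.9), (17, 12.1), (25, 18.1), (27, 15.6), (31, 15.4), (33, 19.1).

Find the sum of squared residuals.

SSE = 22.2

x=7: ŷ = 5.5 + 0.4·7 = 8.3; r = 6.9 − 8.3 = -1.4
x=9: ŷ = 5.5 + 0.4·9 = 9.1; r = 7.8 − 9.1 = -1.3
x=13: ŷ = 5.5 + 0.4·13 = 10.7; r = 12.4 − 10.7 = 1.7
x=15: ŷ = 5.5 + 0.4·15 = 11.5; r = 12.9 − 11.5 = 1.4
x=17: ŷ = 5.5 + 0.4·17 = 12.3; r = 12.1 − 12.3 = -0.2
x=25: ŷ = 5.5 + 0.4·25 = 15.5; r = 18.1 − 15.5 = 2.6
x=27: ŷ = 5.5 + 0.4·27 = 16.3; r = 15.6 − 16.3 = -0.7
x=31: ŷ = 5.5 + 0.4·31 = 17.9; r = 15.4 − 17.9 = -2.5
x=33: ŷ = 5.5 + 0.4·33 = 18.7; r = 19.1 − 18.7 = 0.4
SSE = 1.96 + 1.69 + 2.89 + 1.96 + 0.04 + 6.76 + 0.49 + 6.25 + 0.16 = 22.2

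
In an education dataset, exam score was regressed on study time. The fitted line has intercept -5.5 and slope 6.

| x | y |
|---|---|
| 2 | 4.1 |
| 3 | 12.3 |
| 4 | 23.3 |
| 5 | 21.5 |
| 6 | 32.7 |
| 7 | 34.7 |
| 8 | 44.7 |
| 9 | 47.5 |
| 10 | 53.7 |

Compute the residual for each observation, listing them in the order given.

-2.4, -0.2, 4.8, -3, 2.2, -1.8, 2.2, -1, -0.8

x=2: ŷ = -5.5 + 6·2 = 6.5; r = 4.1 − 6.5 = -2.4
x=3: ŷ = -5.5 + 6·3 = 12.5; r = 12.3 − 12.5 = -0.2
x=4: ŷ = -5.5 + 6·4 = 18.5; r = 23.3 − 18.5 = 4.8
x=5: ŷ = -5.5 + 6·5 = 24.5; r = 21.5 − 24.5 = -3
x=6: ŷ = -5.5 + 6·6 = 30.5; r = 32.7 − 30.5 = 2.2
x=7: ŷ = -5.5 + 6·7 = 36.5; r = 34.7 − 36.5 = -1.8
x=8: ŷ = -5.5 + 6·8 = 42.5; r = 44.7 − 42.5 = 2.2
x=9: ŷ = -5.5 + 6·9 = 48.5; r = 47.5 − 48.5 = -1
x=10: ŷ = -5.5 + 6·10 = 54.5; r = 53.7 − 54.5 = -0.8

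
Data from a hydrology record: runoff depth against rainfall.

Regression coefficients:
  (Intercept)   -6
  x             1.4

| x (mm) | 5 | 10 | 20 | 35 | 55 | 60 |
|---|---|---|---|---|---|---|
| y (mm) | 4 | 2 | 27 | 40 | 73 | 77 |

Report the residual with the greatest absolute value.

x=5: ŷ = -6 + 1.4·5 = 1; e = 4 − 1 = 3
x=10: ŷ = -6 + 1.4·10 = 8; e = 2 − 8 = -6
x=20: ŷ = -6 + 1.4·20 = 22; e = 27 − 22 = 5
x=35: ŷ = -6 + 1.4·35 = 43; e = 40 − 43 = -3
x=55: ŷ = -6 + 1.4·55 = 71; e = 73 − 71 = 2
x=60: ŷ = -6 + 1.4·60 = 78; e = 77 − 78 = -1
Largest |e| is 6 at x = 10, residual -6.

e = -6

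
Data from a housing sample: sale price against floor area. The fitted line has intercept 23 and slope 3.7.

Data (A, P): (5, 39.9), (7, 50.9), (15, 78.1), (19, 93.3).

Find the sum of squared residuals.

A=5: P̂ = 23 + 3.7·5 = 41.5; e = 39.9 − 41.5 = -1.6
A=7: P̂ = 23 + 3.7·7 = 48.9; e = 50.9 − 48.9 = 2
A=15: P̂ = 23 + 3.7·15 = 78.5; e = 78.1 − 78.5 = -0.4
A=19: P̂ = 23 + 3.7·19 = 93.3; e = 93.3 − 93.3 = 0
SSE = 2.56 + 4 + 0.16 + 0 = 6.72

SSE = 6.72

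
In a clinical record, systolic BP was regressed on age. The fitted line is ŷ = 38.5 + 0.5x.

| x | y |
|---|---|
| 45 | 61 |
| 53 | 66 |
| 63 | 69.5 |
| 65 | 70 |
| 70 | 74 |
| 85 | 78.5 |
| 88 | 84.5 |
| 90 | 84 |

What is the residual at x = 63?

r = -0.5

ŷ = 38.5 + 0.5·63 = 70
r = 69.5 − 70 = -0.5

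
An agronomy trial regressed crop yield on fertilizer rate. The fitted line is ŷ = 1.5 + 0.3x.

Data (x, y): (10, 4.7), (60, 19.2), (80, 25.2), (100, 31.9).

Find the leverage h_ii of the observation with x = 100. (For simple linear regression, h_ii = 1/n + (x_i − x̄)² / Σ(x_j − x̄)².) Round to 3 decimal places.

h = 0.564

x̄ = (10 + 60 + 80 + 100)/4 = 62.5
Σ(x − x̄)² = 2756.25 + 6.25 + 306.25 + 1406.25 = 4475
h = 1/4 + (37.5)²/4475 = 0.25 + 0.314246 = 0.564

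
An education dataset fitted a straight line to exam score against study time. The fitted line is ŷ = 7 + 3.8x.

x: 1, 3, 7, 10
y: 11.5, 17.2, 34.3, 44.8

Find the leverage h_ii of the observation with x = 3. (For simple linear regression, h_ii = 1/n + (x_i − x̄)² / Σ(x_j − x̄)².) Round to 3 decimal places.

h = 0.354

x̄ = (1 + 3 + 7 + 10)/4 = 5.25
Σ(x − x̄)² = 18.0625 + 5.0625 + 3.0625 + 22.5625 = 48.75
h = 1/4 + (-2.25)²/48.75 = 0.25 + 0.103846 = 0.354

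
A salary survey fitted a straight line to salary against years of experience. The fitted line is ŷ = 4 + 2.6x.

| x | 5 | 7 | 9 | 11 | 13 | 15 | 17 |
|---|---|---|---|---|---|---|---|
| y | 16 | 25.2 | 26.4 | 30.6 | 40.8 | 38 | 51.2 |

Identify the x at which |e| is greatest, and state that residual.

x = 15, e = -5

x=5: ŷ = 4 + 2.6·5 = 17; e = 16 − 17 = -1
x=7: ŷ = 4 + 2.6·7 = 22.2; e = 25.2 − 22.2 = 3
x=9: ŷ = 4 + 2.6·9 = 27.4; e = 26.4 − 27.4 = -1
x=11: ŷ = 4 + 2.6·11 = 32.6; e = 30.6 − 32.6 = -2
x=13: ŷ = 4 + 2.6·13 = 37.8; e = 40.8 − 37.8 = 3
x=15: ŷ = 4 + 2.6·15 = 43; e = 38 − 43 = -5
x=17: ŷ = 4 + 2.6·17 = 48.2; e = 51.2 − 48.2 = 3
Largest |e| is 5 at x = 15, residual -5.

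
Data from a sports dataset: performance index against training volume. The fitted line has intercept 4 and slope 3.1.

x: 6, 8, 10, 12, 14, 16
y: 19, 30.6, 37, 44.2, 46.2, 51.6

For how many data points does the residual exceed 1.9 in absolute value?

4

x=6: ŷ = 4 + 3.1·6 = 22.6; e = 19 − 22.6 = -3.6
x=8: ŷ = 4 + 3.1·8 = 28.8; e = 30.6 − 28.8 = 1.8
x=10: ŷ = 4 + 3.1·10 = 35; e = 37 − 35 = 2
x=12: ŷ = 4 + 3.1·12 = 41.2; e = 44.2 − 41.2 = 3
x=14: ŷ = 4 + 3.1·14 = 47.4; e = 46.2 − 47.4 = -1.2
x=16: ŷ = 4 + 3.1·16 = 53.6; e = 51.6 − 53.6 = -2
|e| > 1.9: x=6 (|e|=3.6), x=10 (|e|=2), x=12 (|e|=3), x=16 (|e|=2) → 4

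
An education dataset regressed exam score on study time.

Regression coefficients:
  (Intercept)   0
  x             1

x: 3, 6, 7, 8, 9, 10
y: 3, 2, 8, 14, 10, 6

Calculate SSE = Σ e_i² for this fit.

SSE = 70

x=3: ŷ = 3 = 3; e = 3 − 3 = 0
x=6: ŷ = 6 = 6; e = 2 − 6 = -4
x=7: ŷ = 7 = 7; e = 8 − 7 = 1
x=8: ŷ = 8 = 8; e = 14 − 8 = 6
x=9: ŷ = 9 = 9; e = 10 − 9 = 1
x=10: ŷ = 10 = 10; e = 6 − 10 = -4
SSE = 0 + 16 + 1 + 36 + 1 + 16 = 70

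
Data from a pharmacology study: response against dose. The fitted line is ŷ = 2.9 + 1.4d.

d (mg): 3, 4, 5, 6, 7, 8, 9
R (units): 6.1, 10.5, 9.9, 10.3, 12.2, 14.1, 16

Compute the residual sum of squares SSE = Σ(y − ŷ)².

SSE = 6.5

d=3: ŷ = 2.9 + 1.4·3 = 7.1; e = 6.1 − 7.1 = -1
d=4: ŷ = 2.9 + 1.4·4 = 8.5; e = 10.5 − 8.5 = 2
d=5: ŷ = 2.9 + 1.4·5 = 9.9; e = 9.9 − 9.9 = 0
d=6: ŷ = 2.9 + 1.4·6 = 11.3; e = 10.3 − 11.3 = -1
d=7: ŷ = 2.9 + 1.4·7 = 12.7; e = 12.2 − 12.7 = -0.5
d=8: ŷ = 2.9 + 1.4·8 = 14.1; e = 14.1 − 14.1 = 0
d=9: ŷ = 2.9 + 1.4·9 = 15.5; e = 16 − 15.5 = 0.5
SSE = 1 + 4 + 0 + 1 + 0.25 + 0 + 0.25 = 6.5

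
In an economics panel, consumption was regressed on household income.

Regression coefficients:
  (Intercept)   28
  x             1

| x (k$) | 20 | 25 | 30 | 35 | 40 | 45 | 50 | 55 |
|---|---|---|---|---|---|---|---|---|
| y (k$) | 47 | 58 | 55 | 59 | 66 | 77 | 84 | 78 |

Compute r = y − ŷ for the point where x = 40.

ŷ = 28 + 40 = 68
r = 66 − 68 = -2

r = -2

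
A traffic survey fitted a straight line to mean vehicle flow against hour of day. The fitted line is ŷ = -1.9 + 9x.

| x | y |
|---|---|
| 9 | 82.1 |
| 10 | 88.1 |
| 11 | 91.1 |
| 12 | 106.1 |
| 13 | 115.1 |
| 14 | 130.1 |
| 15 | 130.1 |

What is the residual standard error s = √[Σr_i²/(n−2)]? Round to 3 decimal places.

s = 4.243

x=9: ŷ = -1.9 + 9·9 = 79.1; r = 82.1 − 79.1 = 3
x=10: ŷ = -1.9 + 9·10 = 88.1; r = 88.1 − 88.1 = 0
x=11: ŷ = -1.9 + 9·11 = 97.1; r = 91.1 − 97.1 = -6
x=12: ŷ = -1.9 + 9·12 = 106.1; r = 106.1 − 106.1 = 0
x=13: ŷ = -1.9 + 9·13 = 115.1; r = 115.1 − 115.1 = 0
x=14: ŷ = -1.9 + 9·14 = 124.1; r = 130.1 − 124.1 = 6
x=15: ŷ = -1.9 + 9·15 = 133.1; r = 130.1 − 133.1 = -3
SSE = 9 + 0 + 36 + 0 + 0 + 36 + 9 = 90
s = √(90/5) = √18 ≈ 4.243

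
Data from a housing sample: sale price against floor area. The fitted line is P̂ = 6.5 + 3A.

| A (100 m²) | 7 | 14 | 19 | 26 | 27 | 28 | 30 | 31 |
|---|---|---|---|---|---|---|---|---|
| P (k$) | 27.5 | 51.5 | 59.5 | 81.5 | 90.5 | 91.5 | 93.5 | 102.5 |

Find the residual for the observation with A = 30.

e = -3

P̂ = 6.5 + 3·30 = 96.5
e = 93.5 − 96.5 = -3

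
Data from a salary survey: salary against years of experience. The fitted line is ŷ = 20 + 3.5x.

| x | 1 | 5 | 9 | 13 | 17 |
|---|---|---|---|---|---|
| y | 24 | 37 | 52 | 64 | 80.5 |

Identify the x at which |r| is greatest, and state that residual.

x = 13, r = -1.5

x=1: ŷ = 20 + 3.5·1 = 23.5; r = 24 − 23.5 = 0.5
x=5: ŷ = 20 + 3.5·5 = 37.5; r = 37 − 37.5 = -0.5
x=9: ŷ = 20 + 3.5·9 = 51.5; r = 52 − 51.5 = 0.5
x=13: ŷ = 20 + 3.5·13 = 65.5; r = 64 − 65.5 = -1.5
x=17: ŷ = 20 + 3.5·17 = 79.5; r = 80.5 − 79.5 = 1
Largest |r| is 1.5 at x = 13, residual -1.5.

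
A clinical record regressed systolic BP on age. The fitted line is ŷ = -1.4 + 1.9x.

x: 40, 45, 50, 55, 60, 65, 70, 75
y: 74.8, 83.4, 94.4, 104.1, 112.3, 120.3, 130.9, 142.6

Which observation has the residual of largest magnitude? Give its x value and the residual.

x=40: ŷ = -1.4 + 1.9·40 = 74.6; r = 74.8 − 74.6 = 0.2
x=45: ŷ = -1.4 + 1.9·45 = 84.1; r = 83.4 − 84.1 = -0.7
x=50: ŷ = -1.4 + 1.9·50 = 93.6; r = 94.4 − 93.6 = 0.8
x=55: ŷ = -1.4 + 1.9·55 = 103.1; r = 104.1 − 103.1 = 1
x=60: ŷ = -1.4 + 1.9·60 = 112.6; r = 112.3 − 112.6 = -0.3
x=65: ŷ = -1.4 + 1.9·65 = 122.1; r = 120.3 − 122.1 = -1.8
x=70: ŷ = -1.4 + 1.9·70 = 131.6; r = 130.9 − 131.6 = -0.7
x=75: ŷ = -1.4 + 1.9·75 = 141.1; r = 142.6 − 141.1 = 1.5
Largest |r| is 1.8 at x = 65, residual -1.8.

x = 65, r = -1.8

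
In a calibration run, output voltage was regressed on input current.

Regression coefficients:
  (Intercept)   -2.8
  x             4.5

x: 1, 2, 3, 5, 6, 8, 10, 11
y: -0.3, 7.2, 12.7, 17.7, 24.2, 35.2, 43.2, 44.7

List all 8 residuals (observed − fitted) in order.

-2, 1, 2, -2, 0, 2, 1, -2

x=1: ŷ = -2.8 + 4.5·1 = 1.7; e = -0.3 − 1.7 = -2
x=2: ŷ = -2.8 + 4.5·2 = 6.2; e = 7.2 − 6.2 = 1
x=3: ŷ = -2.8 + 4.5·3 = 10.7; e = 12.7 − 10.7 = 2
x=5: ŷ = -2.8 + 4.5·5 = 19.7; e = 17.7 − 19.7 = -2
x=6: ŷ = -2.8 + 4.5·6 = 24.2; e = 24.2 − 24.2 = 0
x=8: ŷ = -2.8 + 4.5·8 = 33.2; e = 35.2 − 33.2 = 2
x=10: ŷ = -2.8 + 4.5·10 = 42.2; e = 43.2 − 42.2 = 1
x=11: ŷ = -2.8 + 4.5·11 = 46.7; e = 44.7 − 46.7 = -2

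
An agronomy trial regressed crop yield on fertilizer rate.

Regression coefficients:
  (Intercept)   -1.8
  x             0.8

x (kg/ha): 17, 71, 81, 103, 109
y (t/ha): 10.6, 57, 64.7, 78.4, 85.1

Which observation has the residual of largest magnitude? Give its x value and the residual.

x = 103, r = -2.2

x=17: ŷ = -1.8 + 0.8·17 = 11.8; r = 10.6 − 11.8 = -1.2
x=71: ŷ = -1.8 + 0.8·71 = 55; r = 57 − 55 = 2
x=81: ŷ = -1.8 + 0.8·81 = 63; r = 64.7 − 63 = 1.7
x=103: ŷ = -1.8 + 0.8·103 = 80.6; r = 78.4 − 80.6 = -2.2
x=109: ŷ = -1.8 + 0.8·109 = 85.4; r = 85.1 − 85.4 = -0.3
Largest |r| is 2.2 at x = 103, residual -2.2.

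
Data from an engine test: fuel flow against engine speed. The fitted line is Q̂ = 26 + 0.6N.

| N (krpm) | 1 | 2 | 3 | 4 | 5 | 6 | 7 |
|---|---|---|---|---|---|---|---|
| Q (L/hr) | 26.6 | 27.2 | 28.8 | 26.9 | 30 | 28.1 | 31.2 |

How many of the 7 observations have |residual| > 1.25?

2

N=1: Q̂ = 26 + 0.6·1 = 26.6; e = 26.6 − 26.6 = 0
N=2: Q̂ = 26 + 0.6·2 = 27.2; e = 27.2 − 27.2 = 0
N=3: Q̂ = 26 + 0.6·3 = 27.8; e = 28.8 − 27.8 = 1
N=4: Q̂ = 26 + 0.6·4 = 28.4; e = 26.9 − 28.4 = -1.5
N=5: Q̂ = 26 + 0.6·5 = 29; e = 30 − 29 = 1
N=6: Q̂ = 26 + 0.6·6 = 29.6; e = 28.1 − 29.6 = -1.5
N=7: Q̂ = 26 + 0.6·7 = 30.2; e = 31.2 − 30.2 = 1
|e| > 1.25: N=4 (|e|=1.5), N=6 (|e|=1.5) → 2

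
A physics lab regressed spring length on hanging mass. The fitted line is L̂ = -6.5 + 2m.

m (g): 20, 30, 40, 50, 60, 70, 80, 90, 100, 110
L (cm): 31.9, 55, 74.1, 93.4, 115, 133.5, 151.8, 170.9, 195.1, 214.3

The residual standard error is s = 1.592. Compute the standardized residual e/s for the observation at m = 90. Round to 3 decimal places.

-1.633

L̂ = -6.5 + 2·90 = 173.5
e = 170.9 − 173.5 = -2.6
e/s = -2.6 / 1.592 = -1.633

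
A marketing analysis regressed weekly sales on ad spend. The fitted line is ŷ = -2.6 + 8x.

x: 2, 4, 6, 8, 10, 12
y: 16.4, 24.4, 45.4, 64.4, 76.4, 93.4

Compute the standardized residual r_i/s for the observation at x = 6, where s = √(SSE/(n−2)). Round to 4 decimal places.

x=2: ŷ = -2.6 + 8·2 = 13.4; r = 16.4 − 13.4 = 3
x=4: ŷ = -2.6 + 8·4 = 29.4; r = 24.4 − 29.4 = -5
x=6: ŷ = -2.6 + 8·6 = 45.4; r = 45.4 − 45.4 = 0
x=8: ŷ = -2.6 + 8·8 = 61.4; r = 64.4 − 61.4 = 3
x=10: ŷ = -2.6 + 8·10 = 77.4; r = 76.4 − 77.4 = -1
x=12: ŷ = -2.6 + 8·12 = 93.4; r = 93.4 − 93.4 = 0
SSE = 9 + 25 + 0 + 9 + 1 + 0 = 44
s = √(44/4) = 3.31662
r/s = 0 / 3.31662 = 0.0000

0.0000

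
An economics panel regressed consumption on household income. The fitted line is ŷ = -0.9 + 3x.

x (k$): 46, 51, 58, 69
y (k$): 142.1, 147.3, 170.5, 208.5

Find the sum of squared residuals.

SSE = 60.56

x=46: ŷ = -0.9 + 3·46 = 137.1; r = 142.1 − 137.1 = 5
x=51: ŷ = -0.9 + 3·51 = 152.1; r = 147.3 − 152.1 = -4.8
x=58: ŷ = -0.9 + 3·58 = 173.1; r = 170.5 − 173.1 = -2.6
x=69: ŷ = -0.9 + 3·69 = 206.1; r = 208.5 − 206.1 = 2.4
SSE = 25 + 23.04 + 6.76 + 5.76 = 60.56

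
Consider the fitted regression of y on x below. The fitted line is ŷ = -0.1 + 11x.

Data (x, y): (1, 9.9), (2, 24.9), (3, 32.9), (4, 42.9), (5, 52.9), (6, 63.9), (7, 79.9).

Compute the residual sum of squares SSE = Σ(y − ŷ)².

x=1: ŷ = -0.1 + 11·1 = 10.9; e = 9.9 − 10.9 = -1
x=2: ŷ = -0.1 + 11·2 = 21.9; e = 24.9 − 21.9 = 3
x=3: ŷ = -0.1 + 11·3 = 32.9; e = 32.9 − 32.9 = 0
x=4: ŷ = -0.1 + 11·4 = 43.9; e = 42.9 − 43.9 = -1
x=5: ŷ = -0.1 + 11·5 = 54.9; e = 52.9 − 54.9 = -2
x=6: ŷ = -0.1 + 11·6 = 65.9; e = 63.9 − 65.9 = -2
x=7: ŷ = -0.1 + 11·7 = 76.9; e = 79.9 − 76.9 = 3
SSE = 1 + 9 + 0 + 1 + 4 + 4 + 9 = 28

SSE = 28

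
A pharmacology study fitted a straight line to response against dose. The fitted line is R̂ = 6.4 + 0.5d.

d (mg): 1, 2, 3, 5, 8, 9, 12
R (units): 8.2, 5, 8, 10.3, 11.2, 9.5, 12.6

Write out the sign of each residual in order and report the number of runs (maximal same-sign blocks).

5 runs

d=1: R̂ = 6.4 + 0.5·1 = 6.9; e = 8.2 − 6.9 = 1.3
d=2: R̂ = 6.4 + 0.5·2 = 7.4; e = 5 − 7.4 = -2.4
d=3: R̂ = 6.4 + 0.5·3 = 7.9; e = 8 − 7.9 = 0.1
d=5: R̂ = 6.4 + 0.5·5 = 8.9; e = 10.3 − 8.9 = 1.4
d=8: R̂ = 6.4 + 0.5·8 = 10.4; e = 11.2 − 10.4 = 0.8
d=9: R̂ = 6.4 + 0.5·9 = 10.9; e = 9.5 − 10.9 = -1.4
d=12: R̂ = 6.4 + 0.5·12 = 12.4; e = 12.6 − 12.4 = 0.2
Signs: + − + + + − +
Runs: +×1, −×1, +×3, −×1, +×1 → 5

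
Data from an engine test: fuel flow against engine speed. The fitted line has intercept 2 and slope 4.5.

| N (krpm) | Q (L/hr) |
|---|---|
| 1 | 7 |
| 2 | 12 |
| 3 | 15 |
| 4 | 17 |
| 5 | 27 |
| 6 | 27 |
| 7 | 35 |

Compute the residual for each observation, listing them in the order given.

0.5, 1, -0.5, -3, 2.5, -2, 1.5

N=1: Q̂ = 2 + 4.5·1 = 6.5; r = 7 − 6.5 = 0.5
N=2: Q̂ = 2 + 4.5·2 = 11; r = 12 − 11 = 1
N=3: Q̂ = 2 + 4.5·3 = 15.5; r = 15 − 15.5 = -0.5
N=4: Q̂ = 2 + 4.5·4 = 20; r = 17 − 20 = -3
N=5: Q̂ = 2 + 4.5·5 = 24.5; r = 27 − 24.5 = 2.5
N=6: Q̂ = 2 + 4.5·6 = 29; r = 27 − 29 = -2
N=7: Q̂ = 2 + 4.5·7 = 33.5; r = 35 − 33.5 = 1.5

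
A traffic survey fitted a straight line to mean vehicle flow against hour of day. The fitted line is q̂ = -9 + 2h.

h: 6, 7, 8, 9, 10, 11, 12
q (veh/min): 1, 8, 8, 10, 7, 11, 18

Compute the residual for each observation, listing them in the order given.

h=6: q̂ = -9 + 2·6 = 3; e = 1 − 3 = -2
h=7: q̂ = -9 + 2·7 = 5; e = 8 − 5 = 3
h=8: q̂ = -9 + 2·8 = 7; e = 8 − 7 = 1
h=9: q̂ = -9 + 2·9 = 9; e = 10 − 9 = 1
h=10: q̂ = -9 + 2·10 = 11; e = 7 − 11 = -4
h=11: q̂ = -9 + 2·11 = 13; e = 11 − 13 = -2
h=12: q̂ = -9 + 2·12 = 15; e = 18 − 15 = 3

-2, 3, 1, 1, -4, -2, 3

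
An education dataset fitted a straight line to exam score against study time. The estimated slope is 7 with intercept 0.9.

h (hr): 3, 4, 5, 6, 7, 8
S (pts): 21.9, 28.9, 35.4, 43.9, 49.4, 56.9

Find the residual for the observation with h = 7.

e = -0.5

ŷ = 0.9 + 7·7 = 49.9
e = 49.4 − 49.9 = -0.5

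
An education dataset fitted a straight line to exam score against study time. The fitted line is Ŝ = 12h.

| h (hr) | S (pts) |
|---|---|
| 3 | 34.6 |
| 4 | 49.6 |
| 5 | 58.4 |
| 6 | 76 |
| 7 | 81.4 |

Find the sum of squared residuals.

h=3: Ŝ = 12·3 = 36; r = 34.6 − 36 = -1.4
h=4: Ŝ = 12·4 = 48; r = 49.6 − 48 = 1.6
h=5: Ŝ = 12·5 = 60; r = 58.4 − 60 = -1.6
h=6: Ŝ = 12·6 = 72; r = 76 − 72 = 4
h=7: Ŝ = 12·7 = 84; r = 81.4 − 84 = -2.6
SSE = 1.96 + 2.56 + 2.56 + 16 + 6.76 = 29.84

SSE = 29.84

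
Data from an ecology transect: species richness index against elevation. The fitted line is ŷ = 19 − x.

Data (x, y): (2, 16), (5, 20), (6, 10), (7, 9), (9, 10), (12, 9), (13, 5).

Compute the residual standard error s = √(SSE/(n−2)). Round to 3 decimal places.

x=2: ŷ = 19 − 2 = 17; r = 16 − 17 = -1
x=5: ŷ = 19 − 5 = 14; r = 20 − 14 = 6
x=6: ŷ = 19 − 6 = 13; r = 10 − 13 = -3
x=7: ŷ = 19 − 7 = 12; r = 9 − 12 = -3
x=9: ŷ = 19 − 9 = 10; r = 10 − 10 = 0
x=12: ŷ = 19 − 12 = 7; r = 9 − 7 = 2
x=13: ŷ = 19 − 13 = 6; r = 5 − 6 = -1
SSE = 1 + 36 + 9 + 9 + 0 + 4 + 1 = 60
s = √(60/5) = √12 ≈ 3.464

s = 3.464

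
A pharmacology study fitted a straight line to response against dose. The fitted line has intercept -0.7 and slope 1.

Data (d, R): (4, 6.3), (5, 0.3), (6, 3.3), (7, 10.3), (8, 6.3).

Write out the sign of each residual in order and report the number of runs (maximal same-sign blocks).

4 runs

d=4: R̂ = -0.7 + 4 = 3.3; e = 6.3 − 3.3 = 3
d=5: R̂ = -0.7 + 5 = 4.3; e = 0.3 − 4.3 = -4
d=6: R̂ = -0.7 + 6 = 5.3; e = 3.3 − 5.3 = -2
d=7: R̂ = -0.7 + 7 = 6.3; e = 10.3 − 6.3 = 4
d=8: R̂ = -0.7 + 8 = 7.3; e = 6.3 − 7.3 = -1
Signs: + − − + −
Runs: +×1, −×2, +×1, −×1 → 4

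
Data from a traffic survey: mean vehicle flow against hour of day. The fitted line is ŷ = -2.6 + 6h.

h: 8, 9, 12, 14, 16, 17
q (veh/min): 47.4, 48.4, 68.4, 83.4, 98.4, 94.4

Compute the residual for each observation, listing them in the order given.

h=8: ŷ = -2.6 + 6·8 = 45.4; r = 47.4 − 45.4 = 2
h=9: ŷ = -2.6 + 6·9 = 51.4; r = 48.4 − 51.4 = -3
h=12: ŷ = -2.6 + 6·12 = 69.4; r = 68.4 − 69.4 = -1
h=14: ŷ = -2.6 + 6·14 = 81.4; r = 83.4 − 81.4 = 2
h=16: ŷ = -2.6 + 6·16 = 93.4; r = 98.4 − 93.4 = 5
h=17: ŷ = -2.6 + 6·17 = 99.4; r = 94.4 − 99.4 = -5

2, -3, -1, 2, 5, -5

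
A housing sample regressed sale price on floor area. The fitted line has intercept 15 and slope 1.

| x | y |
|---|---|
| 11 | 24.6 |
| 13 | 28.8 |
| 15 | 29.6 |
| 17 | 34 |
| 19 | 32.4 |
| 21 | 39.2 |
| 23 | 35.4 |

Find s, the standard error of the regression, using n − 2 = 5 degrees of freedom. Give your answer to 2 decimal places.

s = 2.29

x=11: ŷ = 15 + 11 = 26; r = 24.6 − 26 = -1.4
x=13: ŷ = 15 + 13 = 28; r = 28.8 − 28 = 0.8
x=15: ŷ = 15 + 15 = 30; r = 29.6 − 30 = -0.4
x=17: ŷ = 15 + 17 = 32; r = 34 − 32 = 2
x=19: ŷ = 15 + 19 = 34; r = 32.4 − 34 = -1.6
x=21: ŷ = 15 + 21 = 36; r = 39.2 − 36 = 3.2
x=23: ŷ = 15 + 23 = 38; r = 35.4 − 38 = -2.6
SSE = 1.96 + 0.64 + 0.16 + 4 + 2.56 + 10.24 + 6.76 = 26.32
s = √(26.32/5) = √5.264 ≈ 2.29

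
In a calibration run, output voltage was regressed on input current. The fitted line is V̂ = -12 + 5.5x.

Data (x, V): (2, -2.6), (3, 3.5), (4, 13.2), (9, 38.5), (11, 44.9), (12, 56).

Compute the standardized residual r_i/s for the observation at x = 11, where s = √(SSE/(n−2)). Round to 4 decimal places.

x=2: V̂ = -12 + 5.5·2 = -1; r = -2.6 − (-1) = -1.6
x=3: V̂ = -12 + 5.5·3 = 4.5; r = 3.5 − 4.5 = -1
x=4: V̂ = -12 + 5.5·4 = 10; r = 13.2 − 10 = 3.2
x=9: V̂ = -12 + 5.5·9 = 37.5; r = 38.5 − 37.5 = 1
x=11: V̂ = -12 + 5.5·11 = 48.5; r = 44.9 − 48.5 = -3.6
x=12: V̂ = -12 + 5.5·12 = 54; r = 56 − 54 = 2
SSE = 2.56 + 1 + 10.24 + 1 + 12.96 + 4 = 31.76
s = √(31.76/4) = 2.8178
r/s = -3.6 / 2.8178 = -1.2776

-1.2776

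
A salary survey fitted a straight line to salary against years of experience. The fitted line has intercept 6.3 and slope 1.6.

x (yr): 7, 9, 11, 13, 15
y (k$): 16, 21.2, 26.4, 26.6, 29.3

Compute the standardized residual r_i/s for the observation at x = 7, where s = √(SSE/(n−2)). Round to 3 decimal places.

x=7: ŷ = 6.3 + 1.6·7 = 17.5; r = 16 − 17.5 = -1.5
x=9: ŷ = 6.3 + 1.6·9 = 20.7; r = 21.2 − 20.7 = 0.5
x=11: ŷ = 6.3 + 1.6·11 = 23.9; r = 26.4 − 23.9 = 2.5
x=13: ŷ = 6.3 + 1.6·13 = 27.1; r = 26.6 − 27.1 = -0.5
x=15: ŷ = 6.3 + 1.6·15 = 30.3; r = 29.3 − 30.3 = -1
SSE = 2.25 + 0.25 + 6.25 + 0.25 + 1 = 10
s = √(10/3) = 1.82574
r/s = -1.5 / 1.82574 = -0.822

-0.822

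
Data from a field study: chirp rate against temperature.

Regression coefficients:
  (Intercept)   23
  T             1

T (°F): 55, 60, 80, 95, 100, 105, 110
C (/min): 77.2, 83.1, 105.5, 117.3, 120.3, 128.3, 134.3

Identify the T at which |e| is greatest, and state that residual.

T=55: ŷ = 23 + 55 = 78; e = 77.2 − 78 = -0.8
T=60: ŷ = 23 + 60 = 83; e = 83.1 − 83 = 0.1
T=80: ŷ = 23 + 80 = 103; e = 105.5 − 103 = 2.5
T=95: ŷ = 23 + 95 = 118; e = 117.3 − 118 = -0.7
T=100: ŷ = 23 + 100 = 123; e = 120.3 − 123 = -2.7
T=105: ŷ = 23 + 105 = 128; e = 128.3 − 128 = 0.3
T=110: ŷ = 23 + 110 = 133; e = 134.3 − 133 = 1.3
Largest |e| is 2.7 at T = 100, residual -2.7.

T = 100, e = -2.7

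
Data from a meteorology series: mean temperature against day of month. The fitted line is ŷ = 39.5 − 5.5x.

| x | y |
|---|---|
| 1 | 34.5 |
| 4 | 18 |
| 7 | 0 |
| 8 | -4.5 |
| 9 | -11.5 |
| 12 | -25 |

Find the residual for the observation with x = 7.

ŷ = 39.5 − 5.5·7 = 1
r = 0 − 1 = -1

r = -1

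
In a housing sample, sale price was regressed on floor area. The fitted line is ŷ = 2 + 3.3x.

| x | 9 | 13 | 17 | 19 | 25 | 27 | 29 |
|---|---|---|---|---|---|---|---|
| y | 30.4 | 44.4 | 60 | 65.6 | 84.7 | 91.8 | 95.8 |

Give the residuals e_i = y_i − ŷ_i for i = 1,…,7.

x=9: ŷ = 2 + 3.3·9 = 31.7; e = 30.4 − 31.7 = -1.3
x=13: ŷ = 2 + 3.3·13 = 44.9; e = 44.4 − 44.9 = -0.5
x=17: ŷ = 2 + 3.3·17 = 58.1; e = 60 − 58.1 = 1.9
x=19: ŷ = 2 + 3.3·19 = 64.7; e = 65.6 − 64.7 = 0.9
x=25: ŷ = 2 + 3.3·25 = 84.5; e = 84.7 − 84.5 = 0.2
x=27: ŷ = 2 + 3.3·27 = 91.1; e = 91.8 − 91.1 = 0.7
x=29: ŷ = 2 + 3.3·29 = 97.7; e = 95.8 − 97.7 = -1.9

-1.3, -0.5, 1.9, 0.9, 0.2, 0.7, -1.9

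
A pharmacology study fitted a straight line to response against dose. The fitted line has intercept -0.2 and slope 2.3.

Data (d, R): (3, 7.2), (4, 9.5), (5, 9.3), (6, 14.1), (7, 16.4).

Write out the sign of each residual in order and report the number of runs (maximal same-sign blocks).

d=3: R̂ = -0.2 + 2.3·3 = 6.7; e = 7.2 − 6.7 = 0.5
d=4: R̂ = -0.2 + 2.3·4 = 9; e = 9.5 − 9 = 0.5
d=5: R̂ = -0.2 + 2.3·5 = 11.3; e = 9.3 − 11.3 = -2
d=6: R̂ = -0.2 + 2.3·6 = 13.6; e = 14.1 − 13.6 = 0.5
d=7: R̂ = -0.2 + 2.3·7 = 15.9; e = 16.4 − 15.9 = 0.5
Signs: + + − + +
Runs: +×2, −×1, +×2 → 3

3 runs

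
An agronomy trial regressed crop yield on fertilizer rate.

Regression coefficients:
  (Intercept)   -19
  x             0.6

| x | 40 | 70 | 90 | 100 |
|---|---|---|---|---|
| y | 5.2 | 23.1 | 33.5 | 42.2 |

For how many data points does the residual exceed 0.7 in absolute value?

2

x=40: ŷ = -19 + 0.6·40 = 5; e = 5.2 − 5 = 0.2
x=70: ŷ = -19 + 0.6·70 = 23; e = 23.1 − 23 = 0.1
x=90: ŷ = -19 + 0.6·90 = 35; e = 33.5 − 35 = -1.5
x=100: ŷ = -19 + 0.6·100 = 41; e = 42.2 − 41 = 1.2
|e| > 0.7: x=90 (|e|=1.5), x=100 (|e|=1.2) → 2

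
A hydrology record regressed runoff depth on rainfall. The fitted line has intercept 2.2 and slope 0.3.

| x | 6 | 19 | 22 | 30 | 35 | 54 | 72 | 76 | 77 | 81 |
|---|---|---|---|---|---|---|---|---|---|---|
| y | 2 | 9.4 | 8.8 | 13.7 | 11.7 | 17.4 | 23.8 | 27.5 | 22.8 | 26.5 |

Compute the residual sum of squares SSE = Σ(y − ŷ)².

SSE = 27

x=6: ŷ = 2.2 + 0.3·6 = 4; e = 2 − 4 = -2
x=19: ŷ = 2.2 + 0.3·19 = 7.9; e = 9.4 − 7.9 = 1.5
x=22: ŷ = 2.2 + 0.3·22 = 8.8; e = 8.8 − 8.8 = 0
x=30: ŷ = 2.2 + 0.3·30 = 11.2; e = 13.7 − 11.2 = 2.5
x=35: ŷ = 2.2 + 0.3·35 = 12.7; e = 11.7 − 12.7 = -1
x=54: ŷ = 2.2 + 0.3·54 = 18.4; e = 17.4 − 18.4 = -1
x=72: ŷ = 2.2 + 0.3·72 = 23.8; e = 23.8 − 23.8 = 0
x=76: ŷ = 2.2 + 0.3·76 = 25; e = 27.5 − 25 = 2.5
x=77: ŷ = 2.2 + 0.3·77 = 25.3; e = 22.8 − 25.3 = -2.5
x=81: ŷ = 2.2 + 0.3·81 = 26.5; e = 26.5 − 26.5 = 0
SSE = 4 + 2.25 + 0 + 6.25 + 1 + 1 + 0 + 6.25 + 6.25 + 0 = 27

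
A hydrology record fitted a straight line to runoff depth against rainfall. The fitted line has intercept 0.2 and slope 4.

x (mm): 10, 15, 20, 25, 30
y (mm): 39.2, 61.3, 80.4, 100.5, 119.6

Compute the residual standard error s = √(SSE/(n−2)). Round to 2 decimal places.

s = 0.95

x=10: ŷ = 0.2 + 4·10 = 40.2; e = 39.2 − 40.2 = -1
x=15: ŷ = 0.2 + 4·15 = 60.2; e = 61.3 − 60.2 = 1.1
x=20: ŷ = 0.2 + 4·20 = 80.2; e = 80.4 − 80.2 = 0.2
x=25: ŷ = 0.2 + 4·25 = 100.2; e = 100.5 − 100.2 = 0.3
x=30: ŷ = 0.2 + 4·30 = 120.2; e = 119.6 − 120.2 = -0.6
SSE = 1 + 1.21 + 0.04 + 0.09 + 0.36 = 2.7
s = √(2.7/3) = √0.9 ≈ 0.95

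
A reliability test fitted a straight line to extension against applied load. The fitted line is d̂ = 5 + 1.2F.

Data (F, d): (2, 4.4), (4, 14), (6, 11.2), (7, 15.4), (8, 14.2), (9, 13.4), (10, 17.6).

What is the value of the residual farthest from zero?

F=2: d̂ = 5 + 1.2·2 = 7.4; e = 4.4 − 7.4 = -3
F=4: d̂ = 5 + 1.2·4 = 9.8; e = 14 − 9.8 = 4.2
F=6: d̂ = 5 + 1.2·6 = 12.2; e = 11.2 − 12.2 = -1
F=7: d̂ = 5 + 1.2·7 = 13.4; e = 15.4 − 13.4 = 2
F=8: d̂ = 5 + 1.2·8 = 14.6; e = 14.2 − 14.6 = -0.4
F=9: d̂ = 5 + 1.2·9 = 15.8; e = 13.4 − 15.8 = -2.4
F=10: d̂ = 5 + 1.2·10 = 17; e = 17.6 − 17 = 0.6
Largest |e| is 4.2 at F = 4, residual 4.2.

e = 4.2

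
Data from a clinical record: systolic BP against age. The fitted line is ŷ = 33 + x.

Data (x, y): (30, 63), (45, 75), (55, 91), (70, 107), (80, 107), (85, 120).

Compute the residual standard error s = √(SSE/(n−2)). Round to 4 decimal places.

s = 4.3012

x=30: ŷ = 33 + 30 = 63; e = 63 − 63 = 0
x=45: ŷ = 33 + 45 = 78; e = 75 − 78 = -3
x=55: ŷ = 33 + 55 = 88; e = 91 − 88 = 3
x=70: ŷ = 33 + 70 = 103; e = 107 − 103 = 4
x=80: ŷ = 33 + 80 = 113; e = 107 − 113 = -6
x=85: ŷ = 33 + 85 = 118; e = 120 − 118 = 2
SSE = 0 + 9 + 9 + 16 + 36 + 4 = 74
s = √(74/4) = √18.5 ≈ 4.3012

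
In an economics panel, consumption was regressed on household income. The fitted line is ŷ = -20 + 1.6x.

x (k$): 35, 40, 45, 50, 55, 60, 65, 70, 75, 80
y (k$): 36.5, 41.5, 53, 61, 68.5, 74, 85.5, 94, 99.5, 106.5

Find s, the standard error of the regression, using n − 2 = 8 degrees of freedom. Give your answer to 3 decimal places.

s = 1.639

x=35: ŷ = -20 + 1.6·35 = 36; e = 36.5 − 36 = 0.5
x=40: ŷ = -20 + 1.6·40 = 44; e = 41.5 − 44 = -2.5
x=45: ŷ = -20 + 1.6·45 = 52; e = 53 − 52 = 1
x=50: ŷ = -20 + 1.6·50 = 60; e = 61 − 60 = 1
x=55: ŷ = -20 + 1.6·55 = 68; e = 68.5 − 68 = 0.5
x=60: ŷ = -20 + 1.6·60 = 76; e = 74 − 76 = -2
x=65: ŷ = -20 + 1.6·65 = 84; e = 85.5 − 84 = 1.5
x=70: ŷ = -20 + 1.6·70 = 92; e = 94 − 92 = 2
x=75: ŷ = -20 + 1.6·75 = 100; e = 99.5 − 100 = -0.5
x=80: ŷ = -20 + 1.6·80 = 108; e = 106.5 − 108 = -1.5
SSE = 0.25 + 6.25 + 1 + 1 + 0.25 + 4 + 2.25 + 4 + 0.25 + 2.25 = 21.5
s = √(21.5/8) = √2.6875 ≈ 1.639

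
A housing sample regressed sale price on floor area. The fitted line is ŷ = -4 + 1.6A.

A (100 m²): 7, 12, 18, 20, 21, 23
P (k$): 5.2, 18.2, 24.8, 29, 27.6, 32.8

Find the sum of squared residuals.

A=7: ŷ = -4 + 1.6·7 = 7.2; e = 5.2 − 7.2 = -2
A=12: ŷ = -4 + 1.6·12 = 15.2; e = 18.2 − 15.2 = 3
A=18: ŷ = -4 + 1.6·18 = 24.8; e = 24.8 − 24.8 = 0
A=20: ŷ = -4 + 1.6·20 = 28; e = 29 − 28 = 1
A=21: ŷ = -4 + 1.6·21 = 29.6; e = 27.6 − 29.6 = -2
A=23: ŷ = -4 + 1.6·23 = 32.8; e = 32.8 − 32.8 = 0
SSE = 4 + 9 + 0 + 1 + 4 + 0 = 18

SSE = 18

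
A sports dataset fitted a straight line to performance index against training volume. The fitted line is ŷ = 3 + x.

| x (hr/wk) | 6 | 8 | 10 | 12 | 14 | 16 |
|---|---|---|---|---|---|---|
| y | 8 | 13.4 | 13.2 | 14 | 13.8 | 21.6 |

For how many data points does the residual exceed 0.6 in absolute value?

x=6: ŷ = 3 + 6 = 9; e = 8 − 9 = -1
x=8: ŷ = 3 + 8 = 11; e = 13.4 − 11 = 2.4
x=10: ŷ = 3 + 10 = 13; e = 13.2 − 13 = 0.2
x=12: ŷ = 3 + 12 = 15; e = 14 − 15 = -1
x=14: ŷ = 3 + 14 = 17; e = 13.8 − 17 = -3.2
x=16: ŷ = 3 + 16 = 19; e = 21.6 − 19 = 2.6
|e| > 0.6: x=6 (|e|=1), x=8 (|e|=2.4), x=12 (|e|=1), x=14 (|e|=3.2), x=16 (|e|=2.6) → 5

5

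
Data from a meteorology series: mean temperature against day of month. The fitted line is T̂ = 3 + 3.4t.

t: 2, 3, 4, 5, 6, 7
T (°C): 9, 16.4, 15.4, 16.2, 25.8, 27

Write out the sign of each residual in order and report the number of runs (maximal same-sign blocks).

t=2: T̂ = 3 + 3.4·2 = 9.8; r = 9 − 9.8 = -0.8
t=3: T̂ = 3 + 3.4·3 = 13.2; r = 16.4 − 13.2 = 3.2
t=4: T̂ = 3 + 3.4·4 = 16.6; r = 15.4 − 16.6 = -1.2
t=5: T̂ = 3 + 3.4·5 = 20; r = 16.2 − 20 = -3.8
t=6: T̂ = 3 + 3.4·6 = 23.4; r = 25.8 − 23.4 = 2.4
t=7: T̂ = 3 + 3.4·7 = 26.8; r = 27 − 26.8 = 0.2
Signs: − + − − + +
Runs: −×1, +×1, −×2, +×2 → 4

4 runs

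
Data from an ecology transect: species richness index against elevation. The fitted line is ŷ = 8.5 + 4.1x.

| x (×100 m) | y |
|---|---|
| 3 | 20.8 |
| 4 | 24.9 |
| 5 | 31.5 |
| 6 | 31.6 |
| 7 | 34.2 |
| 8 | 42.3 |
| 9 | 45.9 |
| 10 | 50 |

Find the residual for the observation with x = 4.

ŷ = 8.5 + 4.1·4 = 24.9
e = 24.9 − 24.9 = 0

e = 0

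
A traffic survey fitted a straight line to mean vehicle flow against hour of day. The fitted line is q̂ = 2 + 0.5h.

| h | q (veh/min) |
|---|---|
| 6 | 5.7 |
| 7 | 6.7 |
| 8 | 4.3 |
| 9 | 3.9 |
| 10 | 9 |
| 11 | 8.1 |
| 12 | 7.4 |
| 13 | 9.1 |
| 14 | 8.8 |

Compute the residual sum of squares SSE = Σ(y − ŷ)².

SSE = 16.7

h=6: q̂ = 2 + 0.5·6 = 5; r = 5.7 − 5 = 0.7
h=7: q̂ = 2 + 0.5·7 = 5.5; r = 6.7 − 5.5 = 1.2
h=8: q̂ = 2 + 0.5·8 = 6; r = 4.3 − 6 = -1.7
h=9: q̂ = 2 + 0.5·9 = 6.5; r = 3.9 − 6.5 = -2.6
h=10: q̂ = 2 + 0.5·10 = 7; r = 9 − 7 = 2
h=11: q̂ = 2 + 0.5·11 = 7.5; r = 8.1 − 7.5 = 0.6
h=12: q̂ = 2 + 0.5·12 = 8; r = 7.4 − 8 = -0.6
h=13: q̂ = 2 + 0.5·13 = 8.5; r = 9.1 − 8.5 = 0.6
h=14: q̂ = 2 + 0.5·14 = 9; r = 8.8 − 9 = -0.2
SSE = 0.49 + 1.44 + 2.89 + 6.76 + 4 + 0.36 + 0.36 + 0.36 + 0.04 = 16.7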